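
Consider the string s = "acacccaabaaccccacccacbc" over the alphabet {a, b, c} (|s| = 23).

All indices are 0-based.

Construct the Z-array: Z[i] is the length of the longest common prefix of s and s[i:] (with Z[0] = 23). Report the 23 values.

Z[0]=23
i=1: i≥r, start 0; Z[1]=0
i=2: i≥r, start 0; Z[2]=2 extend→box=[2,4)
i=3: min(r-i=1, Z[1]=0)=0; Z[3]=0
i=4: i≥r, start 0; Z[4]=0
i=5: i≥r, start 0; Z[5]=0
i=6: i≥r, start 0; Z[6]=1 extend→box=[6,7)
i=7: i≥r, start 0; Z[7]=1 extend→box=[7,8)
i=8: i≥r, start 0; Z[8]=0
i=9: i≥r, start 0; Z[9]=1 extend→box=[9,10)
i=10: i≥r, start 0; Z[10]=2 extend→box=[10,12)
i=11: min(r-i=1, Z[1]=0)=0; Z[11]=0
i=12: i≥r, start 0; Z[12]=0
i=13: i≥r, start 0; Z[13]=0
i=14: i≥r, start 0; Z[14]=0
i=15: i≥r, start 0; Z[15]=2 extend→box=[15,17)
i=16: min(r-i=1, Z[1]=0)=0; Z[16]=0
i=17: i≥r, start 0; Z[17]=0
i=18: i≥r, start 0; Z[18]=0
i=19: i≥r, start 0; Z[19]=2 extend→box=[19,21)
i=20: min(r-i=1, Z[1]=0)=0; Z[20]=0
i=21: i≥r, start 0; Z[21]=0
i=22: i≥r, start 0; Z[22]=0

[23, 0, 2, 0, 0, 0, 1, 1, 0, 1, 2, 0, 0, 0, 0, 2, 0, 0, 0, 2, 0, 0, 0]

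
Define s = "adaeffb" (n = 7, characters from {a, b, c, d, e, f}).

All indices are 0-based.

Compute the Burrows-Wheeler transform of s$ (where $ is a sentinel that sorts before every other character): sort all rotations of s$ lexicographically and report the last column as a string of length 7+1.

rank  rotation  last
    0  $adaeffb  b
    1  adaeffb$  $
    2  aeffb$ad  d
    3  b$adaeff  f
    4  daeffb$a  a
    5  effb$ada  a
    6  fb$adaef  f
    7  ffb$adae  e

b$dfaafe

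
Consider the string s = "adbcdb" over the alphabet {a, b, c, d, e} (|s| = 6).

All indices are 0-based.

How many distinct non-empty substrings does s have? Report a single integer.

18

sorted suffixes:
  #0 SA[0]=0  'adbcdb'
  #1 SA[1]=5  'b'
  #2 SA[2]=2  'bcdb'
  #3 SA[3]=3  'cdb'
  #4 SA[4]=4  'db'
  #5 SA[5]=1  'dbcdb'

SA = [0, 5, 2, 3, 4, 1]
[i] adj suffixes → lcp
  [1] 0/5 → 0 ('')
  [2] 5/2 → 1 ('b')
  [3] 2/3 → 0 ('')
  [4] 3/4 → 0 ('')
  [5] 4/1 → 2 ('db')

n(n+1)/2 = 6·7/2 = 21
Σ LCP = 0 + 0 + 1 + 0 + 0 + 2 = 3
distinct = 21 − 3 = 18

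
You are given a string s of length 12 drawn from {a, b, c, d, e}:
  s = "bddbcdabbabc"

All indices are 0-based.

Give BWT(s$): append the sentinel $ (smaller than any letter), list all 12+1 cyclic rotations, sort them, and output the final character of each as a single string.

cdbbaad$bbcdb

rank  rotation       last
    0  $bddbcdabbabc  c
    1  abbabc$bddbcd  d
    2  abc$bddbcdabb  b
    3  babc$bddbcdab  b
    4  bbabc$bddbcda  a
    5  bc$bddbcdabba  a
    6  bcdabbabc$bdd  d
    7  bddbcdabbabc$  $
    8  c$bddbcdabbab  b
    9  cdabbabc$bddb  b
   10  dabbabc$bddbc  c
   11  dbcdabbabc$bd  d
   12  ddbcdabbabc$b  b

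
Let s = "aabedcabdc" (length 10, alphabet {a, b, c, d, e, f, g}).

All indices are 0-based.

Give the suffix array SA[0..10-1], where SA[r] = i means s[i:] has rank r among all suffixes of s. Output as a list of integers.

sorted suffixes:
  #0 SA[0]=0  'aabedcabdc'
  #1 SA[1]=6  'abdc'
  #2 SA[2]=1  'abedcabdc'
  #3 SA[3]=7  'bdc'
  #4 SA[4]=2  'bedcabdc'
  #5 SA[5]=9  'c'
  #6 SA[6]=5  'cabdc'
  #7 SA[7]=8  'dc'
  #8 SA[8]=4  'dcabdc'
  #9 SA[9]=3  'edcabdc'

[0, 6, 1, 7, 2, 9, 5, 8, 4, 3]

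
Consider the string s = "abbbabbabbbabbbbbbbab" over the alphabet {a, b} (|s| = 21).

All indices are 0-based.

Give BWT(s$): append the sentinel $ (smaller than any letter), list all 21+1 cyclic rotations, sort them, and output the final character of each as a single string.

rank  rotation                last
    0  $abbbabbabbbabbbbbbbab  b
    1  ab$abbbabbabbbabbbbbbb  b
    2  abbabbbabbbbbbbab$abbb  b
    3  abbbabbabbbabbbbbbbab$  $
    4  abbbabbbbbbbab$abbbabb  b
    5  abbbbbbbab$abbbabbabbb  b
    6  b$abbbabbabbbabbbbbbba  a
    7  bab$abbbabbabbbabbbbbb  b
    8  babbabbbabbbbbbbab$abb  b
    9  babbbabbbbbbbab$abbbab  b
   10  babbbbbbbab$abbbabbabb  b
   11  bbab$abbbabbabbbabbbbb  b
   12  bbabbabbbabbbbbbbab$ab  b
   13  bbabbbabbbbbbbab$abbba  a
   14  bbabbbbbbbab$abbbabbab  b
   15  bbbab$abbbabbabbbabbbb  b
   16  bbbabbabbbabbbbbbbab$a  a
   17  bbbabbbbbbbab$abbbabba  a
   18  bbbbab$abbbabbabbbabbb  b
   19  bbbbbab$abbbabbabbbabb  b
   20  bbbbbbab$abbbabbabbbab  b
   21  bbbbbbbab$abbbabbabbba  a

bbb$bbabbbbbbabbaabbba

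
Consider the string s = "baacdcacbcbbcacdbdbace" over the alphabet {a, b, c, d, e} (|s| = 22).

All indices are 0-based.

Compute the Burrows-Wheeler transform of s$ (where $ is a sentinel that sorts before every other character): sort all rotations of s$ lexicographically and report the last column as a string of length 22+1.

ebccab$dcbcddbbaaaabccc

rank  rotation                 last
    0  $baacdcacbcbbcacdbdbace  e
    1  aacdcacbcbbcacdbdbace$b  b
    2  acbcbbcacdbdbace$baacdc  c
    3  acdbdbace$baacdcacbcbbc  c
    4  acdcacbcbbcacdbdbace$ba  a
    5  ace$baacdcacbcbbcacdbdb  b
    6  baacdcacbcbbcacdbdbace$  $
    7  bace$baacdcacbcbbcacdbd  d
    8  bbcacdbdbace$baacdcacbc  c
    9  bcacdbdbace$baacdcacbcb  b
   10  bcbbcacdbdbace$baacdcac  c
   11  bdbace$baacdcacbcbbcacd  d
   12  cacbcbbcacdbdbace$baacd  d
   13  cacdbdbace$baacdcacbcbb  b
   14  cbbcacdbdbace$baacdcacb  b
   15  cbcbbcacdbdbace$baacdca  a
   16  cdbdbace$baacdcacbcbbca  a
   17  cdcacbcbbcacdbdbace$baa  a
   18  ce$baacdcacbcbbcacdbdba  a
   19  dbace$baacdcacbcbbcacdb  b
   20  dbdbace$baacdcacbcbbcac  c
   21  dcacbcbbcacdbdbace$baac  c
   22  e$baacdcacbcbbcacdbdbac  c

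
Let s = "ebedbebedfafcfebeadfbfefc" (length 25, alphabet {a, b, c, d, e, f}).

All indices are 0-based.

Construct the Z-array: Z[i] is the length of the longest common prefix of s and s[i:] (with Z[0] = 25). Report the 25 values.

[25, 0, 1, 0, 0, 4, 0, 1, 0, 0, 0, 0, 0, 0, 3, 0, 1, 0, 0, 0, 0, 0, 1, 0, 0]

Z[0]=25
i=1: fresh scan; Z[1]=0
i=2: fresh scan; Z[2]=1 extend→box=[2,3)
i=3: fresh scan; Z[3]=0
i=4: fresh scan; Z[4]=0
i=5: fresh scan; Z[5]=4 extend→box=[5,9)
i=6: min(r-i=3, Z[1]=0)=0; Z[6]=0
i=7: min(r-i=2, Z[2]=1)=1; Z[7]=1
i=8: min(r-i=1, Z[3]=0)=0; Z[8]=0
i=9: fresh scan; Z[9]=0
i=10: fresh scan; Z[10]=0
i=11: fresh scan; Z[11]=0
i=12: fresh scan; Z[12]=0
i=13: fresh scan; Z[13]=0
i=14: fresh scan; Z[14]=3 extend→box=[14,17)
i=15: min(r-i=2, Z[1]=0)=0; Z[15]=0
i=16: min(r-i=1, Z[2]=1)=1; Z[16]=1
i=17: fresh scan; Z[17]=0
i=18: fresh scan; Z[18]=0
i=19: fresh scan; Z[19]=0
i=20: fresh scan; Z[20]=0
i=21: fresh scan; Z[21]=0
i=22: fresh scan; Z[22]=1 extend→box=[22,23)
i=23: fresh scan; Z[23]=0
i=24: fresh scan; Z[24]=0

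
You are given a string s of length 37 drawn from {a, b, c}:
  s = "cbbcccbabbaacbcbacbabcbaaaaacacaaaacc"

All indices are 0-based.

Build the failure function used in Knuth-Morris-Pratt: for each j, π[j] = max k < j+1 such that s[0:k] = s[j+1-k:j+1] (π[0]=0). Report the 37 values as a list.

π[0] = 0
j=1 s[j]='b': π[1]=0 (border '')
j=2 s[j]='b': π[2]=0 (border '')
j=3 s[j]='c': π[3]=1 (border 'c')
j=4 s[j]='c': k: 1→0; π[4]=1 (border 'c')
j=5 s[j]='c': k: 1→0; π[5]=1 (border 'c')
j=6 s[j]='b': π[6]=2 (border 'cb')
j=7 s[j]='a': k: 2→0; π[7]=0 (border '')
j=8 s[j]='b': π[8]=0 (border '')
j=9 s[j]='b': π[9]=0 (border '')
j=10 s[j]='a': π[10]=0 (border '')
j=11 s[j]='a': π[11]=0 (border '')
j=12 s[j]='c': π[12]=1 (border 'c')
j=13 s[j]='b': π[13]=2 (border 'cb')
j=14 s[j]='c': k: 2→0; π[14]=1 (border 'c')
j=15 s[j]='b': π[15]=2 (border 'cb')
j=16 s[j]='a': k: 2→0; π[16]=0 (border '')
j=17 s[j]='c': π[17]=1 (border 'c')
j=18 s[j]='b': π[18]=2 (border 'cb')
j=19 s[j]='a': k: 2→0; π[19]=0 (border '')
j=20 s[j]='b': π[20]=0 (border '')
j=21 s[j]='c': π[21]=1 (border 'c')
j=22 s[j]='b': π[22]=2 (border 'cb')
j=23 s[j]='a': k: 2→0; π[23]=0 (border '')
j=24 s[j]='a': π[24]=0 (border '')
j=25 s[j]='a': π[25]=0 (border '')
j=26 s[j]='a': π[26]=0 (border '')
j=27 s[j]='a': π[27]=0 (border '')
j=28 s[j]='c': π[28]=1 (border 'c')
j=29 s[j]='a': k: 1→0; π[29]=0 (border '')
j=30 s[j]='c': π[30]=1 (border 'c')
j=31 s[j]='a': k: 1→0; π[31]=0 (border '')
j=32 s[j]='a': π[32]=0 (border '')
j=33 s[j]='a': π[33]=0 (border '')
j=34 s[j]='a': π[34]=0 (border '')
j=35 s[j]='c': π[35]=1 (border 'c')
j=36 s[j]='c': k: 1→0; π[36]=1 (border 'c')

[0, 0, 0, 1, 1, 1, 2, 0, 0, 0, 0, 0, 1, 2, 1, 2, 0, 1, 2, 0, 0, 1, 2, 0, 0, 0, 0, 0, 1, 0, 1, 0, 0, 0, 0, 1, 1]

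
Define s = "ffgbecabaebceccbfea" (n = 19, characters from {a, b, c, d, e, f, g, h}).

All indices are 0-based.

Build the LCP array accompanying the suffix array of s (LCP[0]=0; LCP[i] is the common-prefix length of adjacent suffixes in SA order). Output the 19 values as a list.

[0, 1, 1, 0, 1, 1, 1, 0, 1, 1, 1, 0, 1, 1, 2, 0, 1, 1, 0]

rank→(start, suffix):
  0 → (18, 'a')
  1 → (6, 'abaebceccbfea')
  2 → (8, 'aebceccbfea')
  3 → (7, 'baebceccbfea')
  4 → (10, 'bceccbfea')
  5 → (3, 'becabaebceccbfea')
  6 → (15, 'bfea')
  7 → (5, 'cabaebceccbfea')
  8 → (14, 'cbfea')
  9 → (13, 'ccbfea')
  10 → (11, 'ceccbfea')
  11 → (17, 'ea')
  12 → (9, 'ebceccbfea')
  13 → (4, 'ecabaebceccbfea')
  14 → (12, 'eccbfea')
  15 → (16, 'fea')
  16 → (0, 'ffgbecabaebceccbfea')
  17 → (1, 'fgbecabaebceccbfea')
  18 → (2, 'gbecabaebceccbfea')

SA = [18, 6, 8, 7, 10, 3, 15, 5, 14, 13, 11, 17, 9, 4, 12, 16, 0, 1, 2]
rank  pair      lcp
   1  s[18:],s[6:]  1  'a'
   2  s[6:],s[8:]  1  'a'
   3  s[8:],s[7:]  0  ''
   4  s[7:],s[10:]  1  'b'
   5  s[10:],s[3:]  1  'b'
   6  s[3:],s[15:]  1  'b'
   7  s[15:],s[5:]  0  ''
   8  s[5:],s[14:]  1  'c'
   9  s[14:],s[13:]  1  'c'
  10  s[13:],s[11:]  1  'c'
  11  s[11:],s[17:]  0  ''
  12  s[17:],s[9:]  1  'e'
  13  s[9:],s[4:]  1  'e'
  14  s[4:],s[12:]  2  'ec'
  15  s[12:],s[16:]  0  ''
  16  s[16:],s[0:]  1  'f'
  17  s[0:],s[1:]  1  'f'
  18  s[1:],s[2:]  0  ''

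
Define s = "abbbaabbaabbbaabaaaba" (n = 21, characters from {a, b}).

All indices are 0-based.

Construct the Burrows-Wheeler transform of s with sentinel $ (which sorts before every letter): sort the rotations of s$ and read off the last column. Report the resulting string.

rank  rotation                last
    0  $abbbaabbaabbbaabaaaba  a
    1  a$abbbaabbaabbbaabaaab  b
    2  aaaba$abbbaabbaabbbaab  b
    3  aaba$abbbaabbaabbbaaba  a
    4  aabaaaba$abbbaabbaabbb  b
    5  aabbaabbbaabaaaba$abbb  b
    6  aabbbaabaaaba$abbbaabb  b
    7  aba$abbbaabbaabbbaabaa  a
    8  abaaaba$abbbaabbaabbba  a
    9  abbaabbbaabaaaba$abbba  a
   10  abbbaabaaaba$abbbaabba  a
   11  abbbaabbaabbbaabaaaba$  $
   12  ba$abbbaabbaabbbaabaaa  a
   13  baaaba$abbbaabbaabbbaa  a
   14  baabaaaba$abbbaabbaabb  b
   15  baabbaabbbaabaaaba$abb  b
   16  baabbbaabaaaba$abbbaab  b
   17  bbaabaaaba$abbbaabbaab  b
   18  bbaabbaabbbaabaaaba$ab  b
   19  bbaabbbaabaaaba$abbbaa  a
   20  bbbaabaaaba$abbbaabbaa  a
   21  bbbaabbaabbbaabaaaba$a  a

abbabbbaaaa$aabbbbbaaa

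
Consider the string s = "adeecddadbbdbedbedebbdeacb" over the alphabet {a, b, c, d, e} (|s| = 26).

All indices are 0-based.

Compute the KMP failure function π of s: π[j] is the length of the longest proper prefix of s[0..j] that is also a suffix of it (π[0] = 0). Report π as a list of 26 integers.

π[0] = 0
j=1 s[j]='d': π[1]=0 (border '')
j=2 s[j]='e': π[2]=0 (border '')
j=3 s[j]='e': π[3]=0 (border '')
j=4 s[j]='c': π[4]=0 (border '')
j=5 s[j]='d': π[5]=0 (border '')
j=6 s[j]='d': π[6]=0 (border '')
j=7 s[j]='a': π[7]=1 (border 'a')
j=8 s[j]='d': π[8]=2 (border 'ad')
j=9 s[j]='b': k: 2→0; π[9]=0 (border '')
j=10 s[j]='b': π[10]=0 (border '')
j=11 s[j]='d': π[11]=0 (border '')
j=12 s[j]='b': π[12]=0 (border '')
j=13 s[j]='e': π[13]=0 (border '')
j=14 s[j]='d': π[14]=0 (border '')
j=15 s[j]='b': π[15]=0 (border '')
j=16 s[j]='e': π[16]=0 (border '')
j=17 s[j]='d': π[17]=0 (border '')
j=18 s[j]='e': π[18]=0 (border '')
j=19 s[j]='b': π[19]=0 (border '')
j=20 s[j]='b': π[20]=0 (border '')
j=21 s[j]='d': π[21]=0 (border '')
j=22 s[j]='e': π[22]=0 (border '')
j=23 s[j]='a': π[23]=1 (border 'a')
j=24 s[j]='c': k: 1→0; π[24]=0 (border '')
j=25 s[j]='b': π[25]=0 (border '')

[0, 0, 0, 0, 0, 0, 0, 1, 2, 0, 0, 0, 0, 0, 0, 0, 0, 0, 0, 0, 0, 0, 0, 1, 0, 0]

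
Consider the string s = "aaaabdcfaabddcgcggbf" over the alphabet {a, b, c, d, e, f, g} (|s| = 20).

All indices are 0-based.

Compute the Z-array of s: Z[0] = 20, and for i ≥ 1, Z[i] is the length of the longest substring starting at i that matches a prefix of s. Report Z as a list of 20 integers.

Z[0]=20
i=1: outside box; Z[1]=3 grow→box=[1,4)
i=2: min(r-i=2, Z[1]=3)=2; Z[2]=2
i=3: min(r-i=1, Z[2]=2)=1; Z[3]=1
i=4: outside box; Z[4]=0
i=5: outside box; Z[5]=0
i=6: outside box; Z[6]=0
i=7: outside box; Z[7]=0
i=8: outside box; Z[8]=2 grow→box=[8,10)
i=9: min(r-i=1, Z[1]=3)=1; Z[9]=1
i=10: outside box; Z[10]=0
i=11: outside box; Z[11]=0
i=12: outside box; Z[12]=0
i=13: outside box; Z[13]=0
i=14: outside box; Z[14]=0
i=15: outside box; Z[15]=0
i=16: outside box; Z[16]=0
i=17: outside box; Z[17]=0
i=18: outside box; Z[18]=0
i=19: outside box; Z[19]=0

[20, 3, 2, 1, 0, 0, 0, 0, 2, 1, 0, 0, 0, 0, 0, 0, 0, 0, 0, 0]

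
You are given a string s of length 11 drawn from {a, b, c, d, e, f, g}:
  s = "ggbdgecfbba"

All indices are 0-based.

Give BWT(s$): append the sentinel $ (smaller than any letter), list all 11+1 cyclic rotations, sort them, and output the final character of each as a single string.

abbfgebgcgd$

rank  rotation      last
    0  $ggbdgecfbba  a
    1  a$ggbdgecfbb  b
    2  ba$ggbdgecfb  b
    3  bba$ggbdgecf  f
    4  bdgecfbba$gg  g
    5  cfbba$ggbdge  e
    6  dgecfbba$ggb  b
    7  ecfbba$ggbdg  g
    8  fbba$ggbdgec  c
    9  gbdgecfbba$g  g
   10  gecfbba$ggbd  d
   11  ggbdgecfbba$  $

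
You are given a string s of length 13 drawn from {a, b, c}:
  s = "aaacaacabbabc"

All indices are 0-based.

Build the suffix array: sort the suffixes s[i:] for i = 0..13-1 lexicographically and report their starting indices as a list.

rank | idx | suffix
   0 |   0 | aaacaacabbabc
   1 |   1 | aacaacabbabc
   2 |   4 | aacabbabc
   3 |   7 | abbabc
   4 |  10 | abc
   5 |   2 | acaacabbabc
   6 |   5 | acabbabc
   7 |   9 | babc
   8 |   8 | bbabc
   9 |  11 | bc
  10 |  12 | c
  11 |   3 | caacabbabc
  12 |   6 | cabbabc

[0, 1, 4, 7, 10, 2, 5, 9, 8, 11, 12, 3, 6]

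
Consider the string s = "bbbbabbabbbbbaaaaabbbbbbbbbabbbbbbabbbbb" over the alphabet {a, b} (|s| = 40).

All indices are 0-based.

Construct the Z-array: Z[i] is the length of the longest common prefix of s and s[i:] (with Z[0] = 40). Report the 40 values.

Z[0]=40
i=1: fresh scan; Z[1]=3 extend→box=[1,4)
i=2: min(r-i=2, Z[1]=3)=2; Z[2]=2
i=3: min(r-i=1, Z[2]=2)=1; Z[3]=1
i=4: fresh scan; Z[4]=0
i=5: fresh scan; Z[5]=2 extend→box=[5,7)
i=6: min(r-i=1, Z[1]=3)=1; Z[6]=1
i=7: fresh scan; Z[7]=0
i=8: fresh scan; Z[8]=4 extend→box=[8,12)
i=9: min(r-i=3, Z[1]=3)=3; Z[9]=5 extend→box=[9,14)
i=10: min(r-i=4, Z[1]=3)=3; Z[10]=3
i=11: min(r-i=3, Z[2]=2)=2; Z[11]=2
i=12: min(r-i=2, Z[3]=1)=1; Z[12]=1
i=13: min(r-i=1, Z[4]=0)=0; Z[13]=0
i=14: fresh scan; Z[14]=0
i=15: fresh scan; Z[15]=0
i=16: fresh scan; Z[16]=0
i=17: fresh scan; Z[17]=0
i=18: fresh scan; Z[18]=4 extend→box=[18,22)
i=19: min(r-i=3, Z[1]=3)=3; Z[19]=4 extend→box=[19,23)
i=20: min(r-i=3, Z[1]=3)=3; Z[20]=4 extend→box=[20,24)
i=21: min(r-i=3, Z[1]=3)=3; Z[21]=4 extend→box=[21,25)
i=22: min(r-i=3, Z[1]=3)=3; Z[22]=4 extend→box=[22,26)
i=23: min(r-i=3, Z[1]=3)=3; Z[23]=7 extend→box=[23,30)
i=24: min(r-i=6, Z[1]=3)=3; Z[24]=3
i=25: min(r-i=5, Z[2]=2)=2; Z[25]=2
i=26: min(r-i=4, Z[3]=1)=1; Z[26]=1
i=27: min(r-i=3, Z[4]=0)=0; Z[27]=0
i=28: min(r-i=2, Z[5]=2)=2; Z[28]=4 extend→box=[28,32)
i=29: min(r-i=3, Z[1]=3)=3; Z[29]=4 extend→box=[29,33)
i=30: min(r-i=3, Z[1]=3)=3; Z[30]=7 extend→box=[30,37)
i=31: min(r-i=6, Z[1]=3)=3; Z[31]=3
i=32: min(r-i=5, Z[2]=2)=2; Z[32]=2
i=33: min(r-i=4, Z[3]=1)=1; Z[33]=1
i=34: min(r-i=3, Z[4]=0)=0; Z[34]=0
i=35: min(r-i=2, Z[5]=2)=2; Z[35]=4 extend→box=[35,39)
i=36: min(r-i=3, Z[1]=3)=3; Z[36]=4 extend→box=[36,40)
i=37: min(r-i=3, Z[1]=3)=3; Z[37]=3
i=38: min(r-i=2, Z[2]=2)=2; Z[38]=2
i=39: min(r-i=1, Z[3]=1)=1; Z[39]=1

[40, 3, 2, 1, 0, 2, 1, 0, 4, 5, 3, 2, 1, 0, 0, 0, 0, 0, 4, 4, 4, 4, 4, 7, 3, 2, 1, 0, 4, 4, 7, 3, 2, 1, 0, 4, 4, 3, 2, 1]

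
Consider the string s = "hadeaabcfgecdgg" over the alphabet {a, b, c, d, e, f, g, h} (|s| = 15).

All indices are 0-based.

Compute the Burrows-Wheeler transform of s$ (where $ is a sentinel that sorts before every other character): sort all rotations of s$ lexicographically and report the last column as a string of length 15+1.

geahaebacdgcgfd$

rank  rotation          last
    0  $hadeaabcfgecdgg  g
    1  aabcfgecdgg$hade  e
    2  abcfgecdgg$hadea  a
    3  adeaabcfgecdgg$h  h
    4  bcfgecdgg$hadeaa  a
    5  cdgg$hadeaabcfge  e
    6  cfgecdgg$hadeaab  b
    7  deaabcfgecdgg$ha  a
    8  dgg$hadeaabcfgec  c
    9  eaabcfgecdgg$had  d
   10  ecdgg$hadeaabcfg  g
   11  fgecdgg$hadeaabc  c
   12  g$hadeaabcfgecdg  g
   13  gecdgg$hadeaabcf  f
   14  gg$hadeaabcfgecd  d
   15  hadeaabcfgecdgg$  $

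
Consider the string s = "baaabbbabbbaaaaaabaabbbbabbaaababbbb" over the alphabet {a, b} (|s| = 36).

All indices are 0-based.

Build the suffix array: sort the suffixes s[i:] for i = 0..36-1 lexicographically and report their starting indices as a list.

[11, 12, 13, 14, 27, 1, 15, 28, 2, 18, 16, 29, 24, 7, 3, 31, 19, 35, 10, 26, 0, 17, 23, 6, 30, 34, 9, 25, 22, 5, 33, 8, 21, 4, 32, 20]

rank | idx | suffix
   0 |  11 | aaaaaabaabbbbabbaaababbbb
   1 |  12 | aaaaabaabbbbabbaaababbbb
   2 |  13 | aaaabaabbbbabbaaababbbb
   3 |  14 | aaabaabbbbabbaaababbbb
   4 |  27 | aaababbbb
   5 |   1 | aaabbbabbbaaaaaabaabbbbabbaaababbbb
   6 |  15 | aabaabbbbabbaaababbbb
   7 |  28 | aababbbb
   8 |   2 | aabbbabbbaaaaaabaabbbbabbaaababbbb
   9 |  18 | aabbbbabbaaababbbb
  10 |  16 | abaabbbbabbaaababbbb
  11 |  29 | ababbbb
  12 |  24 | abbaaababbbb
  13 |   7 | abbbaaaaaabaabbbbabbaaababbbb
  14 |   3 | abbbabbbaaaaaabaabbbbabbaaababbbb
  15 |  31 | abbbb
  16 |  19 | abbbbabbaaababbbb
  17 |  35 | b
  18 |  10 | baaaaaabaabbbbabbaaababbbb
  19 |  26 | baaababbbb
  20 |   0 | baaabbbabbbaaaaaabaabbbbabbaaababbbb
  21 |  17 | baabbbbabbaaababbbb
  22 |  23 | babbaaababbbb
  23 |   6 | babbbaaaaaabaabbbbabbaaababbbb
  24 |  30 | babbbb
  25 |  34 | bb
  26 |   9 | bbaaaaaabaabbbbabbaaababbbb
  27 |  25 | bbaaababbbb
  28 |  22 | bbabbaaababbbb
  29 |   5 | bbabbbaaaaaabaabbbbabbaaababbbb
  30 |  33 | bbb
  31 |   8 | bbbaaaaaabaabbbbabbaaababbbb
  32 |  21 | bbbabbaaababbbb
  33 |   4 | bbbabbbaaaaaabaabbbbabbaaababbbb
  34 |  32 | bbbb
  35 |  20 | bbbbabbaaababbbb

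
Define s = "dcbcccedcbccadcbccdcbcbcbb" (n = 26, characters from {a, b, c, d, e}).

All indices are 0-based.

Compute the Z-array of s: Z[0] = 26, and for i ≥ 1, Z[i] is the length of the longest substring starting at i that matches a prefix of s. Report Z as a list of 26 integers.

[26, 0, 0, 0, 0, 0, 0, 5, 0, 0, 0, 0, 0, 5, 0, 0, 0, 0, 4, 0, 0, 0, 0, 0, 0, 0]

Z[0]=26
i=1: fresh scan; Z[1]=0
i=2: fresh scan; Z[2]=0
i=3: fresh scan; Z[3]=0
i=4: fresh scan; Z[4]=0
i=5: fresh scan; Z[5]=0
i=6: fresh scan; Z[6]=0
i=7: fresh scan; Z[7]=5 grow→box=[7,12)
i=8: min(r-i=4, Z[1]=0)=0; Z[8]=0
i=9: min(r-i=3, Z[2]=0)=0; Z[9]=0
i=10: min(r-i=2, Z[3]=0)=0; Z[10]=0
i=11: min(r-i=1, Z[4]=0)=0; Z[11]=0
i=12: fresh scan; Z[12]=0
i=13: fresh scan; Z[13]=5 grow→box=[13,18)
i=14: min(r-i=4, Z[1]=0)=0; Z[14]=0
i=15: min(r-i=3, Z[2]=0)=0; Z[15]=0
i=16: min(r-i=2, Z[3]=0)=0; Z[16]=0
i=17: min(r-i=1, Z[4]=0)=0; Z[17]=0
i=18: fresh scan; Z[18]=4 grow→box=[18,22)
i=19: min(r-i=3, Z[1]=0)=0; Z[19]=0
i=20: min(r-i=2, Z[2]=0)=0; Z[20]=0
i=21: min(r-i=1, Z[3]=0)=0; Z[21]=0
i=22: fresh scan; Z[22]=0
i=23: fresh scan; Z[23]=0
i=24: fresh scan; Z[24]=0
i=25: fresh scan; Z[25]=0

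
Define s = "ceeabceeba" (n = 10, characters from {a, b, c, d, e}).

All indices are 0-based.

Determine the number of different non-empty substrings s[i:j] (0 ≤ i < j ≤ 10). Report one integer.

46

sorted suffixes:
  #0 SA[0]=9  'a'
  #1 SA[1]=3  'abceeba'
  #2 SA[2]=8  'ba'
  #3 SA[3]=4  'bceeba'
  #4 SA[4]=0  'ceeabceeba'
  #5 SA[5]=5  'ceeba'
  #6 SA[6]=2  'eabceeba'
  #7 SA[7]=7  'eba'
  #8 SA[8]=1  'eeabceeba'
  #9 SA[9]=6  'eeba'

SA = [9, 3, 8, 4, 0, 5, 2, 7, 1, 6]
rank  pair      lcp
   1  s[9:],s[3:]  1  'a'
   2  s[3:],s[8:]  0  ''
   3  s[8:],s[4:]  1  'b'
   4  s[4:],s[0:]  0  ''
   5  s[0:],s[5:]  3  'cee'
   6  s[5:],s[2:]  0  ''
   7  s[2:],s[7:]  1  'e'
   8  s[7:],s[1:]  1  'e'
   9  s[1:],s[6:]  2  'ee'

n(n+1)/2 = 10·11/2 = 55
Σ LCP = 0 + 1 + 0 + 1 + 0 + 3 + 0 + 1 + 1 + 2 = 9
distinct = 55 − 9 = 46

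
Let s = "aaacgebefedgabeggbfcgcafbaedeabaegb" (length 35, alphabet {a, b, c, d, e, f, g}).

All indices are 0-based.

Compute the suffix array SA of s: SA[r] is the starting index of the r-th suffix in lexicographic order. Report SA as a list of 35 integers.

[0, 1, 29, 12, 2, 25, 31, 22, 34, 24, 30, 6, 13, 17, 21, 19, 3, 27, 10, 28, 5, 26, 9, 7, 32, 14, 23, 18, 8, 11, 33, 16, 20, 4, 15]

rank | idx | suffix
   0 |   0 | aaacgebefedgabeggbfcgcafbaedeabaegb
   1 |   1 | aacgebefedgabeggbfcgcafbaedeabaegb
   2 |  29 | abaegb
   3 |  12 | abeggbfcgcafbaedeabaegb
   4 |   2 | acgebefedgabeggbfcgcafbaedeabaegb
   5 |  25 | aedeabaegb
   6 |  31 | aegb
   7 |  22 | afbaedeabaegb
   8 |  34 | b
   9 |  24 | baedeabaegb
  10 |  30 | baegb
  11 |   6 | befedgabeggbfcgcafbaedeabaegb
  12 |  13 | beggbfcgcafbaedeabaegb
  13 |  17 | bfcgcafbaedeabaegb
  14 |  21 | cafbaedeabaegb
  15 |  19 | cgcafbaedeabaegb
  16 |   3 | cgebefedgabeggbfcgcafbaedeabaegb
  17 |  27 | deabaegb
  18 |  10 | dgabeggbfcgcafbaedeabaegb
  19 |  28 | eabaegb
  20 |   5 | ebefedgabeggbfcgcafbaedeabaegb
  21 |  26 | edeabaegb
  22 |   9 | edgabeggbfcgcafbaedeabaegb
  23 |   7 | efedgabeggbfcgcafbaedeabaegb
  24 |  32 | egb
  25 |  14 | eggbfcgcafbaedeabaegb
  26 |  23 | fbaedeabaegb
  27 |  18 | fcgcafbaedeabaegb
  28 |   8 | fedgabeggbfcgcafbaedeabaegb
  29 |  11 | gabeggbfcgcafbaedeabaegb
  30 |  33 | gb
  31 |  16 | gbfcgcafbaedeabaegb
  32 |  20 | gcafbaedeabaegb
  33 |   4 | gebefedgabeggbfcgcafbaedeabaegb
  34 |  15 | ggbfcgcafbaedeabaegb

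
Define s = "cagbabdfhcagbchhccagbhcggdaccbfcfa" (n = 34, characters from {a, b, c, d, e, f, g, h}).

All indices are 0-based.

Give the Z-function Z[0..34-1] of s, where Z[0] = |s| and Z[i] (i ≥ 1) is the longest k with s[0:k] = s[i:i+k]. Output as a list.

[34, 0, 0, 0, 0, 0, 0, 0, 0, 4, 0, 0, 0, 1, 0, 0, 1, 4, 0, 0, 0, 0, 1, 0, 0, 0, 0, 1, 1, 0, 0, 1, 0, 0]

Z[0]=34
i=1: i≥r, start 0; Z[1]=0
i=2: i≥r, start 0; Z[2]=0
i=3: i≥r, start 0; Z[3]=0
i=4: i≥r, start 0; Z[4]=0
i=5: i≥r, start 0; Z[5]=0
i=6: i≥r, start 0; Z[6]=0
i=7: i≥r, start 0; Z[7]=0
i=8: i≥r, start 0; Z[8]=0
i=9: i≥r, start 0; Z[9]=4 grow→box=[9,13)
i=10: min(r-i=3, Z[1]=0)=0; Z[10]=0
i=11: min(r-i=2, Z[2]=0)=0; Z[11]=0
i=12: min(r-i=1, Z[3]=0)=0; Z[12]=0
i=13: i≥r, start 0; Z[13]=1 grow→box=[13,14)
i=14: i≥r, start 0; Z[14]=0
i=15: i≥r, start 0; Z[15]=0
i=16: i≥r, start 0; Z[16]=1 grow→box=[16,17)
i=17: i≥r, start 0; Z[17]=4 grow→box=[17,21)
i=18: min(r-i=3, Z[1]=0)=0; Z[18]=0
i=19: min(r-i=2, Z[2]=0)=0; Z[19]=0
i=20: min(r-i=1, Z[3]=0)=0; Z[20]=0
i=21: i≥r, start 0; Z[21]=0
i=22: i≥r, start 0; Z[22]=1 grow→box=[22,23)
i=23: i≥r, start 0; Z[23]=0
i=24: i≥r, start 0; Z[24]=0
i=25: i≥r, start 0; Z[25]=0
i=26: i≥r, start 0; Z[26]=0
i=27: i≥r, start 0; Z[27]=1 grow→box=[27,28)
i=28: i≥r, start 0; Z[28]=1 grow→box=[28,29)
i=29: i≥r, start 0; Z[29]=0
i=30: i≥r, start 0; Z[30]=0
i=31: i≥r, start 0; Z[31]=1 grow→box=[31,32)
i=32: i≥r, start 0; Z[32]=0
i=33: i≥r, start 0; Z[33]=0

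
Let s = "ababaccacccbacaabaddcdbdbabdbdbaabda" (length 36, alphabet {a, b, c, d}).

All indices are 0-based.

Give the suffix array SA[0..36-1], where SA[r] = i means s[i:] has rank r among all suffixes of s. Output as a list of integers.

[35, 14, 31, 0, 2, 15, 32, 25, 12, 4, 7, 17, 30, 1, 24, 11, 3, 16, 33, 28, 22, 26, 13, 6, 10, 5, 9, 8, 20, 34, 29, 23, 27, 21, 19, 18]

rank | idx | suffix
   0 |  35 | a
   1 |  14 | aabaddcdbdbabdbdbaabda
   2 |  31 | aabda
   3 |   0 | ababaccacccbacaabaddcdbdbabdbdbaabda
   4 |   2 | abaccacccbacaabaddcdbdbabdbdbaabda
   5 |  15 | abaddcdbdbabdbdbaabda
   6 |  32 | abda
   7 |  25 | abdbdbaabda
   8 |  12 | acaabaddcdbdbabdbdbaabda
   9 |   4 | accacccbacaabaddcdbdbabdbdbaabda
  10 |   7 | acccbacaabaddcdbdbabdbdbaabda
  11 |  17 | addcdbdbabdbdbaabda
  12 |  30 | baabda
  13 |   1 | babaccacccbacaabaddcdbdbabdbdbaabda
  14 |  24 | babdbdbaabda
  15 |  11 | bacaabaddcdbdbabdbdbaabda
  16 |   3 | baccacccbacaabaddcdbdbabdbdbaabda
  17 |  16 | baddcdbdbabdbdbaabda
  18 |  33 | bda
  19 |  28 | bdbaabda
  20 |  22 | bdbabdbdbaabda
  21 |  26 | bdbdbaabda
  22 |  13 | caabaddcdbdbabdbdbaabda
  23 |   6 | cacccbacaabaddcdbdbabdbdbaabda
  24 |  10 | cbacaabaddcdbdbabdbdbaabda
  25 |   5 | ccacccbacaabaddcdbdbabdbdbaabda
  26 |   9 | ccbacaabaddcdbdbabdbdbaabda
  27 |   8 | cccbacaabaddcdbdbabdbdbaabda
  28 |  20 | cdbdbabdbdbaabda
  29 |  34 | da
  30 |  29 | dbaabda
  31 |  23 | dbabdbdbaabda
  32 |  27 | dbdbaabda
  33 |  21 | dbdbabdbdbaabda
  34 |  19 | dcdbdbabdbdbaabda
  35 |  18 | ddcdbdbabdbdbaabda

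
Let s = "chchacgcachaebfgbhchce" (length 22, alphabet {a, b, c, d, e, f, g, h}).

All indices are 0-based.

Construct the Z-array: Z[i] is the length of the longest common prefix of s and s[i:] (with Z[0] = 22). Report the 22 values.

Z[0]=22
i=1: outside box; Z[1]=0
i=2: outside box; Z[2]=2 grow→box=[2,4)
i=3: min(r-i=1, Z[1]=0)=0; Z[3]=0
i=4: outside box; Z[4]=0
i=5: outside box; Z[5]=1 grow→box=[5,6)
i=6: outside box; Z[6]=0
i=7: outside box; Z[7]=1 grow→box=[7,8)
i=8: outside box; Z[8]=0
i=9: outside box; Z[9]=2 grow→box=[9,11)
i=10: min(r-i=1, Z[1]=0)=0; Z[10]=0
i=11: outside box; Z[11]=0
i=12: outside box; Z[12]=0
i=13: outside box; Z[13]=0
i=14: outside box; Z[14]=0
i=15: outside box; Z[15]=0
i=16: outside box; Z[16]=0
i=17: outside box; Z[17]=0
i=18: outside box; Z[18]=3 grow→box=[18,21)
i=19: min(r-i=2, Z[1]=0)=0; Z[19]=0
i=20: min(r-i=1, Z[2]=2)=1; Z[20]=1
i=21: outside box; Z[21]=0

[22, 0, 2, 0, 0, 1, 0, 1, 0, 2, 0, 0, 0, 0, 0, 0, 0, 0, 3, 0, 1, 0]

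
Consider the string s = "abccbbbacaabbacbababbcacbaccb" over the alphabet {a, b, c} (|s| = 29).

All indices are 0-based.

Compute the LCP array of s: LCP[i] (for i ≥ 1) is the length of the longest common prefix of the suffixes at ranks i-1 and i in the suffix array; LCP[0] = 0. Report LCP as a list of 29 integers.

rank | idx | suffix
   0 |   9 | aabbacbababbcacbaccb
   1 |  16 | ababbcacbaccb
   2 |  10 | abbacbababbcacbaccb
   3 |  18 | abbcacbaccb
   4 |   0 | abccbbbacaabbacbababbcacbaccb
   5 |   7 | acaabbacbababbcacbaccb
   6 |  13 | acbababbcacbaccb
   7 |  22 | acbaccb
   8 |  25 | accb
   9 |  28 | b
  10 |  15 | bababbcacbaccb
  11 |  17 | babbcacbaccb
  12 |   6 | bacaabbacbababbcacbaccb
  13 |  12 | bacbababbcacbaccb
  14 |  24 | baccb
  15 |   5 | bbacaabbacbababbcacbaccb
  16 |  11 | bbacbababbcacbaccb
  17 |   4 | bbbacaabbacbababbcacbaccb
  18 |  19 | bbcacbaccb
  19 |  20 | bcacbaccb
  20 |   1 | bccbbbacaabbacbababbcacbaccb
  21 |   8 | caabbacbababbcacbaccb
  22 |  21 | cacbaccb
  23 |  27 | cb
  24 |  14 | cbababbcacbaccb
  25 |  23 | cbaccb
  26 |   3 | cbbbacaabbacbababbcacbaccb
  27 |  26 | ccb
  28 |   2 | ccbbbacaabbacbababbcacbaccb

SA = [9, 16, 10, 18, 0, 7, 13, 22, 25, 28, 15, 17, 6, 12, 24, 5, 11, 4, 19, 20, 1, 8, 21, 27, 14, 23, 3, 26, 2]
rank  pair      lcp
   1  s[9:],s[16:]  1  'a'
   2  s[16:],s[10:]  2  'ab'
   3  s[10:],s[18:]  3  'abb'
   4  s[18:],s[0:]  2  'ab'
   5  s[0:],s[7:]  1  'a'
   6  s[7:],s[13:]  2  'ac'
   7  s[13:],s[22:]  4  'acba'
   8  s[22:],s[25:]  2  'ac'
   9  s[25:],s[28:]  0  ''
  10  s[28:],s[15:]  1  'b'
  11  s[15:],s[17:]  3  'bab'
  12  s[17:],s[6:]  2  'ba'
  13  s[6:],s[12:]  3  'bac'
  14  s[12:],s[24:]  3  'bac'
  15  s[24:],s[5:]  1  'b'
  16  s[5:],s[11:]  4  'bbac'
  17  s[11:],s[4:]  2  'bb'
  18  s[4:],s[19:]  2  'bb'
  19  s[19:],s[20:]  1  'b'
  20  s[20:],s[1:]  2  'bc'
  21  s[1:],s[8:]  0  ''
  22  s[8:],s[21:]  2  'ca'
  23  s[21:],s[27:]  1  'c'
  24  s[27:],s[14:]  2  'cb'
  25  s[14:],s[23:]  3  'cba'
  26  s[23:],s[3:]  2  'cb'
  27  s[3:],s[26:]  1  'c'
  28  s[26:],s[2:]  3  'ccb'

[0, 1, 2, 3, 2, 1, 2, 4, 2, 0, 1, 3, 2, 3, 3, 1, 4, 2, 2, 1, 2, 0, 2, 1, 2, 3, 2, 1, 3]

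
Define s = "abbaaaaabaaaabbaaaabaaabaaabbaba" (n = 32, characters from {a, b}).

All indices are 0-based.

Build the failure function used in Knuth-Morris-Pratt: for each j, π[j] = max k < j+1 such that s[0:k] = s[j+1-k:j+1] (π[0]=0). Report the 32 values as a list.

[0, 0, 0, 1, 1, 1, 1, 1, 2, 1, 1, 1, 1, 2, 3, 4, 5, 6, 7, 2, 1, 1, 1, 2, 1, 1, 1, 2, 3, 4, 2, 1]

π[0] = 0
j=1 s[j]='b': π[1]=0 (border '')
j=2 s[j]='b': π[2]=0 (border '')
j=3 s[j]='a': π[3]=1 (border 'a')
j=4 s[j]='a': k: 1→0; π[4]=1 (border 'a')
j=5 s[j]='a': k: 1→0; π[5]=1 (border 'a')
j=6 s[j]='a': k: 1→0; π[6]=1 (border 'a')
j=7 s[j]='a': k: 1→0; π[7]=1 (border 'a')
j=8 s[j]='b': π[8]=2 (border 'ab')
j=9 s[j]='a': k: 2→0; π[9]=1 (border 'a')
j=10 s[j]='a': k: 1→0; π[10]=1 (border 'a')
j=11 s[j]='a': k: 1→0; π[11]=1 (border 'a')
j=12 s[j]='a': k: 1→0; π[12]=1 (border 'a')
j=13 s[j]='b': π[13]=2 (border 'ab')
j=14 s[j]='b': π[14]=3 (border 'abb')
j=15 s[j]='a': π[15]=4 (border 'abba')
j=16 s[j]='a': π[16]=5 (border 'abbaa')
j=17 s[j]='a': π[17]=6 (border 'abbaaa')
j=18 s[j]='a': π[18]=7 (border 'abbaaaa')
j=19 s[j]='b': k: 7→1; π[19]=2 (border 'ab')
j=20 s[j]='a': k: 2→0; π[20]=1 (border 'a')
j=21 s[j]='a': k: 1→0; π[21]=1 (border 'a')
j=22 s[j]='a': k: 1→0; π[22]=1 (border 'a')
j=23 s[j]='b': π[23]=2 (border 'ab')
j=24 s[j]='a': k: 2→0; π[24]=1 (border 'a')
j=25 s[j]='a': k: 1→0; π[25]=1 (border 'a')
j=26 s[j]='a': k: 1→0; π[26]=1 (border 'a')
j=27 s[j]='b': π[27]=2 (border 'ab')
j=28 s[j]='b': π[28]=3 (border 'abb')
j=29 s[j]='a': π[29]=4 (border 'abba')
j=30 s[j]='b': k: 4→1; π[30]=2 (border 'ab')
j=31 s[j]='a': k: 2→0; π[31]=1 (border 'a')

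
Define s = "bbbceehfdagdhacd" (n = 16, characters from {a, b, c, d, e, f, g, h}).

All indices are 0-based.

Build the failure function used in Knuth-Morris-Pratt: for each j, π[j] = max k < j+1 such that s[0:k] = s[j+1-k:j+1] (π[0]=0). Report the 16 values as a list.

[0, 1, 2, 0, 0, 0, 0, 0, 0, 0, 0, 0, 0, 0, 0, 0]

π[0] = 0
j=1 s[j]='b': π[1]=1 (border 'b')
j=2 s[j]='b': π[2]=2 (border 'bb')
j=3 s[j]='c': k: 2→1→0; π[3]=0 (border '')
j=4 s[j]='e': π[4]=0 (border '')
j=5 s[j]='e': π[5]=0 (border '')
j=6 s[j]='h': π[6]=0 (border '')
j=7 s[j]='f': π[7]=0 (border '')
j=8 s[j]='d': π[8]=0 (border '')
j=9 s[j]='a': π[9]=0 (border '')
j=10 s[j]='g': π[10]=0 (border '')
j=11 s[j]='d': π[11]=0 (border '')
j=12 s[j]='h': π[12]=0 (border '')
j=13 s[j]='a': π[13]=0 (border '')
j=14 s[j]='c': π[14]=0 (border '')
j=15 s[j]='d': π[15]=0 (border '')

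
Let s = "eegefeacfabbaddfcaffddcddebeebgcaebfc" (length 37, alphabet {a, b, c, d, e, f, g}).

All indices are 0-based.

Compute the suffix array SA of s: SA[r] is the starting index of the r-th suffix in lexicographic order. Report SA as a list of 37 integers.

rank→(start, suffix):
  0 → (9, 'abbaddfcaffddcddebeebgcaebfc')
  1 → (6, 'acfabbaddfcaffddcddebeebgcaebfc')
  2 → (12, 'addfcaffddcddebeebgcaebfc')
  3 → (32, 'aebfc')
  4 → (17, 'affddcddebeebgcaebfc')
  5 → (11, 'baddfcaffddcddebeebgcaebfc')
  6 → (10, 'bbaddfcaffddcddebeebgcaebfc')
  7 → (26, 'beebgcaebfc')
  8 → (34, 'bfc')
  9 → (29, 'bgcaebfc')
  10 → (36, 'c')
  11 → (31, 'caebfc')
  12 → (16, 'caffddcddebeebgcaebfc')
  13 → (22, 'cddebeebgcaebfc')
  14 → (7, 'cfabbaddfcaffddcddebeebgcaebfc')
  15 → (21, 'dcddebeebgcaebfc')
  16 → (20, 'ddcddebeebgcaebfc')
  17 → (23, 'ddebeebgcaebfc')
  18 → (13, 'ddfcaffddcddebeebgcaebfc')
  19 → (24, 'debeebgcaebfc')
  20 → (14, 'dfcaffddcddebeebgcaebfc')
  21 → (5, 'eacfabbaddfcaffddcddebeebgcaebfc')
  22 → (25, 'ebeebgcaebfc')
  23 → (33, 'ebfc')
  24 → (28, 'ebgcaebfc')
  25 → (27, 'eebgcaebfc')
  26 → (0, 'eegefeacfabbaddfcaffddcddebeebgcaebfc')
  27 → (3, 'efeacfabbaddfcaffddcddebeebgcaebfc')
  28 → (1, 'egefeacfabbaddfcaffddcddebeebgcaebfc')
  29 → (8, 'fabbaddfcaffddcddebeebgcaebfc')
  30 → (35, 'fc')
  31 → (15, 'fcaffddcddebeebgcaebfc')
  32 → (19, 'fddcddebeebgcaebfc')
  33 → (4, 'feacfabbaddfcaffddcddebeebgcaebfc')
  34 → (18, 'ffddcddebeebgcaebfc')
  35 → (30, 'gcaebfc')
  36 → (2, 'gefeacfabbaddfcaffddcddebeebgcaebfc')

[9, 6, 12, 32, 17, 11, 10, 26, 34, 29, 36, 31, 16, 22, 7, 21, 20, 23, 13, 24, 14, 5, 25, 33, 28, 27, 0, 3, 1, 8, 35, 15, 19, 4, 18, 30, 2]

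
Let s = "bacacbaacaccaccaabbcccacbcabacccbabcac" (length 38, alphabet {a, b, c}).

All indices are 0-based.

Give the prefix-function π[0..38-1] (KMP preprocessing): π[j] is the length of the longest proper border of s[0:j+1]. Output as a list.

π[0] = 0
j=1 s[j]='a': π[1]=0 (border '')
j=2 s[j]='c': π[2]=0 (border '')
j=3 s[j]='a': π[3]=0 (border '')
j=4 s[j]='c': π[4]=0 (border '')
j=5 s[j]='b': π[5]=1 (border 'b')
j=6 s[j]='a': π[6]=2 (border 'ba')
j=7 s[j]='a': k: 2→0; π[7]=0 (border '')
j=8 s[j]='c': π[8]=0 (border '')
j=9 s[j]='a': π[9]=0 (border '')
j=10 s[j]='c': π[10]=0 (border '')
j=11 s[j]='c': π[11]=0 (border '')
j=12 s[j]='a': π[12]=0 (border '')
j=13 s[j]='c': π[13]=0 (border '')
j=14 s[j]='c': π[14]=0 (border '')
j=15 s[j]='a': π[15]=0 (border '')
j=16 s[j]='a': π[16]=0 (border '')
j=17 s[j]='b': π[17]=1 (border 'b')
j=18 s[j]='b': k: 1→0; π[18]=1 (border 'b')
j=19 s[j]='c': k: 1→0; π[19]=0 (border '')
j=20 s[j]='c': π[20]=0 (border '')
j=21 s[j]='c': π[21]=0 (border '')
j=22 s[j]='a': π[22]=0 (border '')
j=23 s[j]='c': π[23]=0 (border '')
j=24 s[j]='b': π[24]=1 (border 'b')
j=25 s[j]='c': k: 1→0; π[25]=0 (border '')
j=26 s[j]='a': π[26]=0 (border '')
j=27 s[j]='b': π[27]=1 (border 'b')
j=28 s[j]='a': π[28]=2 (border 'ba')
j=29 s[j]='c': π[29]=3 (border 'bac')
j=30 s[j]='c': k: 3→0; π[30]=0 (border '')
j=31 s[j]='c': π[31]=0 (border '')
j=32 s[j]='b': π[32]=1 (border 'b')
j=33 s[j]='a': π[33]=2 (border 'ba')
j=34 s[j]='b': k: 2→0; π[34]=1 (border 'b')
j=35 s[j]='c': k: 1→0; π[35]=0 (border '')
j=36 s[j]='a': π[36]=0 (border '')
j=37 s[j]='c': π[37]=0 (border '')

[0, 0, 0, 0, 0, 1, 2, 0, 0, 0, 0, 0, 0, 0, 0, 0, 0, 1, 1, 0, 0, 0, 0, 0, 1, 0, 0, 1, 2, 3, 0, 0, 1, 2, 1, 0, 0, 0]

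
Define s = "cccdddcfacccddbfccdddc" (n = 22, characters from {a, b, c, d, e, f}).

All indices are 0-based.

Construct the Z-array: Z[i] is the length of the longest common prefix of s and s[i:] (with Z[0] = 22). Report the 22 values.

Z[0]=22
i=1: i≥r, start 0; Z[1]=2 scan→box=[1,3)
i=2: min(r-i=1, Z[1]=2)=1; Z[2]=1
i=3: i≥r, start 0; Z[3]=0
i=4: i≥r, start 0; Z[4]=0
i=5: i≥r, start 0; Z[5]=0
i=6: i≥r, start 0; Z[6]=1 scan→box=[6,7)
i=7: i≥r, start 0; Z[7]=0
i=8: i≥r, start 0; Z[8]=0
i=9: i≥r, start 0; Z[9]=5 scan→box=[9,14)
i=10: min(r-i=4, Z[1]=2)=2; Z[10]=2
i=11: min(r-i=3, Z[2]=1)=1; Z[11]=1
i=12: min(r-i=2, Z[3]=0)=0; Z[12]=0
i=13: min(r-i=1, Z[4]=0)=0; Z[13]=0
i=14: i≥r, start 0; Z[14]=0
i=15: i≥r, start 0; Z[15]=0
i=16: i≥r, start 0; Z[16]=2 scan→box=[16,18)
i=17: min(r-i=1, Z[1]=2)=1; Z[17]=1
i=18: i≥r, start 0; Z[18]=0
i=19: i≥r, start 0; Z[19]=0
i=20: i≥r, start 0; Z[20]=0
i=21: i≥r, start 0; Z[21]=1 scan→box=[21,22)

[22, 2, 1, 0, 0, 0, 1, 0, 0, 5, 2, 1, 0, 0, 0, 0, 2, 1, 0, 0, 0, 1]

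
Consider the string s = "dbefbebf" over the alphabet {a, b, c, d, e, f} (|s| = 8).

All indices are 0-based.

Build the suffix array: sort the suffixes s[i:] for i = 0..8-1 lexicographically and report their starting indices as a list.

[4, 1, 6, 0, 5, 2, 7, 3]

rank→(start, suffix):
  0 → (4, 'bebf')
  1 → (1, 'befbebf')
  2 → (6, 'bf')
  3 → (0, 'dbefbebf')
  4 → (5, 'ebf')
  5 → (2, 'efbebf')
  6 → (7, 'f')
  7 → (3, 'fbebf')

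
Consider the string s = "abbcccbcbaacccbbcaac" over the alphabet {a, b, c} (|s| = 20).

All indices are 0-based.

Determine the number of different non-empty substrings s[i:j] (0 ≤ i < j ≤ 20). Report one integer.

178

rank | idx | suffix
   0 |  17 | aac
   1 |   9 | aacccbbcaac
   2 |   0 | abbcccbcbaacccbbcaac
   3 |  18 | ac
   4 |  10 | acccbbcaac
   5 |   8 | baacccbbcaac
   6 |  14 | bbcaac
   7 |   1 | bbcccbcbaacccbbcaac
   8 |  15 | bcaac
   9 |   6 | bcbaacccbbcaac
  10 |   2 | bcccbcbaacccbbcaac
  11 |  19 | c
  12 |  16 | caac
  13 |   7 | cbaacccbbcaac
  14 |  13 | cbbcaac
  15 |   5 | cbcbaacccbbcaac
  16 |  12 | ccbbcaac
  17 |   4 | ccbcbaacccbbcaac
  18 |  11 | cccbbcaac
  19 |   3 | cccbcbaacccbbcaac

SA = [17, 9, 0, 18, 10, 8, 14, 1, 15, 6, 2, 19, 16, 7, 13, 5, 12, 4, 11, 3]
[i] adj suffixes → lcp
  [1] 17/9 → 3 ('aac')
  [2] 9/0 → 1 ('a')
  [3] 0/18 → 1 ('a')
  [4] 18/10 → 2 ('ac')
  [5] 10/8 → 0 ('')
  [6] 8/14 → 1 ('b')
  [7] 14/1 → 3 ('bbc')
  [8] 1/15 → 1 ('b')
  [9] 15/6 → 2 ('bc')
  [10] 6/2 → 2 ('bc')
  [11] 2/19 → 0 ('')
  [12] 19/16 → 1 ('c')
  [13] 16/7 → 1 ('c')
  [14] 7/13 → 2 ('cb')
  [15] 13/5 → 2 ('cb')
  [16] 5/12 → 1 ('c')
  [17] 12/4 → 3 ('ccb')
  [18] 4/11 → 2 ('cc')
  [19] 11/3 → 4 ('cccb')

n(n+1)/2 = 20·21/2 = 210
Σ LCP = 0 + 3 + 1 + 1 + 2 + 0 + 1 + 3 + 1 + 2 + 2 + 0 + 1 + 1 + 2 + 2 + 1 + 3 + 2 + 4 = 32
distinct = 210 − 32 = 178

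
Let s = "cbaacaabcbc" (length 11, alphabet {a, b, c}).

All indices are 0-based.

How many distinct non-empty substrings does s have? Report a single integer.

55

rank→(start, suffix):
  0 → (5, 'aabcbc')
  1 → (2, 'aacaabcbc')
  2 → (6, 'abcbc')
  3 → (3, 'acaabcbc')
  4 → (1, 'baacaabcbc')
  5 → (9, 'bc')
  6 → (7, 'bcbc')
  7 → (10, 'c')
  8 → (4, 'caabcbc')
  9 → (0, 'cbaacaabcbc')
  10 → (8, 'cbc')

SA = [5, 2, 6, 3, 1, 9, 7, 10, 4, 0, 8]
[i] adj suffixes → lcp
  [1] 5/2 → 2 ('aa')
  [2] 2/6 → 1 ('a')
  [3] 6/3 → 1 ('a')
  [4] 3/1 → 0 ('')
  [5] 1/9 → 1 ('b')
  [6] 9/7 → 2 ('bc')
  [7] 7/10 → 0 ('')
  [8] 10/4 → 1 ('c')
  [9] 4/0 → 1 ('c')
  [10] 0/8 → 2 ('cb')

n(n+1)/2 = 11·12/2 = 66
Σ LCP = 0 + 2 + 1 + 1 + 0 + 1 + 2 + 0 + 1 + 1 + 2 = 11
distinct = 66 − 11 = 55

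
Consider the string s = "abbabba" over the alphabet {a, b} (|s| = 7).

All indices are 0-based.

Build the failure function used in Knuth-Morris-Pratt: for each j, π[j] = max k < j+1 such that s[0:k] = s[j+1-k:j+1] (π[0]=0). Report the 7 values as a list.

[0, 0, 0, 1, 2, 3, 4]

π[0] = 0
j=1 s[j]='b': π[1]=0 (border '')
j=2 s[j]='b': π[2]=0 (border '')
j=3 s[j]='a': π[3]=1 (border 'a')
j=4 s[j]='b': π[4]=2 (border 'ab')
j=5 s[j]='b': π[5]=3 (border 'abb')
j=6 s[j]='a': π[6]=4 (border 'abba')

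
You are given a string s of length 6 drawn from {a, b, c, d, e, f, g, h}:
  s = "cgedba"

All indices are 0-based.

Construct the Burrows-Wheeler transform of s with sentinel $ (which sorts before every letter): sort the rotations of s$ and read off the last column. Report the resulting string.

rank  rotation last
    0  $cgedba  a
    1  a$cgedb  b
    2  ba$cged  d
    3  cgedba$  $
    4  dba$cge  e
    5  edba$cg  g
    6  gedba$c  c

abd$egc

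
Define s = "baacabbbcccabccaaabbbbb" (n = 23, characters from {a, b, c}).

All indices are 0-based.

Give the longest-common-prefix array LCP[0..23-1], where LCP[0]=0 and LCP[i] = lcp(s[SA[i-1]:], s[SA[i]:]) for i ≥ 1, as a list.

rank→(start, suffix):
  0 → (15, 'aaabbbbb')
  1 → (16, 'aabbbbb')
  2 → (1, 'aacabbbcccabccaaabbbbb')
  3 → (17, 'abbbbb')
  4 → (4, 'abbbcccabccaaabbbbb')
  5 → (11, 'abccaaabbbbb')
  6 → (2, 'acabbbcccabccaaabbbbb')
  7 → (22, 'b')
  8 → (0, 'baacabbbcccabccaaabbbbb')
  9 → (21, 'bb')
  10 → (20, 'bbb')
  11 → (19, 'bbbb')
  12 → (18, 'bbbbb')
  13 → (5, 'bbbcccabccaaabbbbb')
  14 → (6, 'bbcccabccaaabbbbb')
  15 → (12, 'bccaaabbbbb')
  16 → (7, 'bcccabccaaabbbbb')
  17 → (14, 'caaabbbbb')
  18 → (3, 'cabbbcccabccaaabbbbb')
  19 → (10, 'cabccaaabbbbb')
  20 → (13, 'ccaaabbbbb')
  21 → (9, 'ccabccaaabbbbb')
  22 → (8, 'cccabccaaabbbbb')

SA = [15, 16, 1, 17, 4, 11, 2, 22, 0, 21, 20, 19, 18, 5, 6, 12, 7, 14, 3, 10, 13, 9, 8]
[i] adj suffixes → lcp
  [1] 15/16 → 2 ('aa')
  [2] 16/1 → 2 ('aa')
  [3] 1/17 → 1 ('a')
  [4] 17/4 → 4 ('abbb')
  [5] 4/11 → 2 ('ab')
  [6] 11/2 → 1 ('a')
  [7] 2/22 → 0 ('')
  [8] 22/0 → 1 ('b')
  [9] 0/21 → 1 ('b')
  [10] 21/20 → 2 ('bb')
  [11] 20/19 → 3 ('bbb')
  [12] 19/18 → 4 ('bbbb')
  [13] 18/5 → 3 ('bbb')
  [14] 5/6 → 2 ('bb')
  [15] 6/12 → 1 ('b')
  [16] 12/7 → 3 ('bcc')
  [17] 7/14 → 0 ('')
  [18] 14/3 → 2 ('ca')
  [19] 3/10 → 3 ('cab')
  [20] 10/13 → 1 ('c')
  [21] 13/9 → 3 ('cca')
  [22] 9/8 → 2 ('cc')

[0, 2, 2, 1, 4, 2, 1, 0, 1, 1, 2, 3, 4, 3, 2, 1, 3, 0, 2, 3, 1, 3, 2]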